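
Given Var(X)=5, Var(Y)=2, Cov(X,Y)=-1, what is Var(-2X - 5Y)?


Var(-2X - 5Y) = (-2)^2*Var(X) + (-5)^2*Var(Y) + 2*(-2)*(-5)*Cov(X,Y)
= 4*5 + 25*2 + 20*(-1)
= 20 + 50 - 20 = 50

50


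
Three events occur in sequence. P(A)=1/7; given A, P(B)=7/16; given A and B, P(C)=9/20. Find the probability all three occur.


P(A∩B∩C) = P(A) * P(B|A) * P(C|A∩B)
= 1/7 * 7/16 * 9/20
= 1/16 * 9/20 = 9/320

9/320


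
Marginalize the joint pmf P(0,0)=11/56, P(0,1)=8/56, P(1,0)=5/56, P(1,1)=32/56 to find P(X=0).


P(X=0) = P(0,0)+P(0,1) = 11/56 + 8/56 = 19/56

19/56


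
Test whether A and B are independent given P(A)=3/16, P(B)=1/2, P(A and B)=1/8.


P(A)*P(B) = 3/16*1/2 = 3/32
P(A∩B) = 1/8 != 3/32, so not independent

No, A and B are not independent


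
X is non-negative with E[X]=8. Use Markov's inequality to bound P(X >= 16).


Markov: P(X >= a) <= E[X]/a
P(X >= 16) <= 8/16 = 1/2

1/2


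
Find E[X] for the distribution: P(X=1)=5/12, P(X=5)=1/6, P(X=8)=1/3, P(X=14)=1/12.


E[X] = sum(x * P(x))
= 1*5/12 + 5*1/6 + 8*1/3 + 14*1/12
= 61/12

61/12


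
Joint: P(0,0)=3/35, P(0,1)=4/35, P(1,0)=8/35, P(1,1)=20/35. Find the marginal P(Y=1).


P(Y=1) = P(0,1)+P(1,1) = 4/35 + 20/35 = 24/35

24/35


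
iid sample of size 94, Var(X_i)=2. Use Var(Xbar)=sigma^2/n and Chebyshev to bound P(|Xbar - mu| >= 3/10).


Var(Xbar) = Var(X)/n = 2/94
Chebyshev: P(|Xbar-mu| >= 3/10) <= Var(Xbar)/(3/10)^2 = (1/47)/(9/100) = 100/423

100/423


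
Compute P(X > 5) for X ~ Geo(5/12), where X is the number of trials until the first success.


P(X > 5) = P(first 5 trials all fail) = (1-p)^5 = (7/12)^5 = 16807/248832

16807/248832


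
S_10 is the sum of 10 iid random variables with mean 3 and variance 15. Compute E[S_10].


E[S_n] = n*E[X_1] = 10*3 = 30

30


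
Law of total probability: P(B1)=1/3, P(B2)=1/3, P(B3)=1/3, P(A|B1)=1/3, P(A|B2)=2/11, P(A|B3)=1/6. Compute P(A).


P(A) = P(A|B1)P(B1) + P(A|B2)P(B2) + P(A|B3)P(B3)
= 1/3*1/3 + 2/11*1/3 + 1/6*1/3
= 1/9 + 2/33 + 1/18 = 5/22

5/22


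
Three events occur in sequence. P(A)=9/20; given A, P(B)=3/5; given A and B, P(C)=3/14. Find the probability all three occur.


P(A∩B∩C) = P(A) * P(B|A) * P(C|A∩B)
= 9/20 * 3/5 * 3/14
= 27/100 * 3/14 = 81/1400

81/1400


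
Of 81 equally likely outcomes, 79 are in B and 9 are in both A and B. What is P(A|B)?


P(A|B) = P(A∩B)/P(B) = (9/81)/(79/81) = 9/79

9/79


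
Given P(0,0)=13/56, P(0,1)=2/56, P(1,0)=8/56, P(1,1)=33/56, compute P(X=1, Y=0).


Read from table: P(X=1, Y=0) = 8/56 = 1/7

1/7


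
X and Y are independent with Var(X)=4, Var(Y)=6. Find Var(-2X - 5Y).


Independence => Cov(X,Y)=0
Var(-2X - 5Y) = (-2)^2*Var(X) + (-5)^2*Var(Y)
= 4*4 + 25*6 = 166

166


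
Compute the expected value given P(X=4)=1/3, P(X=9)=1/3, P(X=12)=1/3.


E[X] = sum(x * P(x))
= 4*1/3 + 9*1/3 + 12*1/3
= 25/3

25/3


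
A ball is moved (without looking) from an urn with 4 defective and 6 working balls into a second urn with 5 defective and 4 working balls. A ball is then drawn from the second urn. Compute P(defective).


P(transfer defective) = 4/10 = 2/5; P(transfer working) = 3/5
If defective transferred: Urn II has 6 defective of 10, so P(defective|defective moved) = 3/5
If working transferred: Urn II has 5 defective of 10, so P(defective|working moved) = 1/2
By total probability: P(defective) = 2/5*3/5 + 3/5*1/2 = 27/50

27/50


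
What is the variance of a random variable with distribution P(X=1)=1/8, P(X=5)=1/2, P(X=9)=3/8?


E[X] = 6, E[X^2] = 43
Var(X) = E[X^2] - (E[X])^2 = 43 - (6)^2 = 7

7


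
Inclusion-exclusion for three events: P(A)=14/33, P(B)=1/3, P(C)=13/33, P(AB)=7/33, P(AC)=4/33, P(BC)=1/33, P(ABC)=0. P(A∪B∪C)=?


P(A∪B∪C) = P(A)+P(B)+P(C) - P(AB)-P(AC)-P(BC) + P(ABC)
= 14/33+1/3+13/33 - 7/33-4/33-1/33 + 0
= 26/33

26/33


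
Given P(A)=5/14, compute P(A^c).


P(A') = 1 - P(A) = 1 - 5/14 = 9/14

9/14


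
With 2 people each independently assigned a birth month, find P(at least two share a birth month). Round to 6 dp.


P(all different) = prod((12-i)/12 for i=0..1) = 0.916667
P(at least one match) = 1 - 0.916667 = 0.083333

0.083333


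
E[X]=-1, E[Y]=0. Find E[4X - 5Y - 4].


E[4X - 5Y - 4] = 4*E[X] - 5*E[Y] - 4
= (4)*(-1) + (-5)*(0) + (-4)
= -4 + 0 - 4 = -8

-8


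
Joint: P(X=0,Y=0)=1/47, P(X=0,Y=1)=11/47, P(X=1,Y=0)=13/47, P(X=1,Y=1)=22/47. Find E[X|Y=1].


P(Y=1) = 33/47
E[X|Y=1] = (0*11 + 1*22)/33 = 22/33 = 2/3

2/3


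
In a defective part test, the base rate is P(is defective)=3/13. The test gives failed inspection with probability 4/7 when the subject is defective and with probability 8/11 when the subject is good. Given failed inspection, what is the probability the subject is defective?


P(A) = P(A|B)P(B) + P(A|B')P(B') = 4/7*3/13 + 8/11*10/13 = 692/1001
P(B|A) = P(A|B)P(B)/P(A) = (12/91)/(692/1001) = 33/173

33/173


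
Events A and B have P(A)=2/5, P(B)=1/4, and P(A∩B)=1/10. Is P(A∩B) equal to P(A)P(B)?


P(A)*P(B) = 2/5*1/4 = 1/10
P(A∩B) = 1/10, which equals P(A)P(B), so independent

Yes, A and B are independent


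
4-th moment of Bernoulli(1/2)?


For Bernoulli: X in {0,1}
E[X^4] = 0^4*(1-1/2) + 1^4*1/2 = 1/2

1/2


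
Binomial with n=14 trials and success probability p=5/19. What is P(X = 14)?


P(X=14) = C(14,14) * p^14 * (1-p)^0
= 1 * 6103515625/799006685782884121 * 1
= 6103515625/799006685782884121

6103515625/799006685782884121


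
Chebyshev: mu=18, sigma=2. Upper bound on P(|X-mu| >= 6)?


k = 6/2 = 3
Chebyshev: P(|X-mu| >= k*sigma) <= 1/k^2 = 1/3^2 = 1/9

1/9


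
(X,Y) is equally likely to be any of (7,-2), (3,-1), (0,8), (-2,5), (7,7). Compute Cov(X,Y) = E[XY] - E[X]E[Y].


E[X]=3, E[Y]=17/5, E[XY]=22/5
Cov(X,Y) = E[XY] - E[X]E[Y] = 22/5 - 3*17/5 = -29/5

-29/5


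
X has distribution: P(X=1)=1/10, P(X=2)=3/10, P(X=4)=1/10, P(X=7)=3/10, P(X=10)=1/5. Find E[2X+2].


E[2X+2] = sum(g(x)*P(x))
= 4*1/10 + 6*3/10 + 10*1/10 + 16*3/10 + 22*1/5
= 62/5

62/5


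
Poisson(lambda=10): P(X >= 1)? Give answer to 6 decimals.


P(X>=1) = 1 - P(X<=0) = 1 - (e^(-10)*10^0/0!)
≈ 1 - 0.0000453999 = 0.9999546001
≈ 0.999955

0.999955


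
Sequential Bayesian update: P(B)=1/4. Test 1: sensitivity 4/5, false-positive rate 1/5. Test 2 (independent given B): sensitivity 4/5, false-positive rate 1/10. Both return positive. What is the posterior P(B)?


After test 1: P(+) = 4/5*1/4 + 1/5*3/4 = 7/20
P(B|+) = (1/5)/(7/20) = 4/7
After test 2 (use post1 as new prior): P(+) = 4/5*4/7 + 1/10*3/7 = 1/2
P(B|+,+) = (16/35)/(1/2) = 32/35

32/35


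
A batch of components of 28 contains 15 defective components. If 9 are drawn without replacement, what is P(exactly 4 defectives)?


P(X=4) = C(15,4)*C(13,5) / C(28,9)
= 1365*1287 / 6906900
= 1756755/6906900 = 117/460

117/460


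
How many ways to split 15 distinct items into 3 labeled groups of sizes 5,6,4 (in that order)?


15! = 1307674368000
Denominator: 5!=120 * 6!=720 * 4!=24
Coefficient = 1307674368000 / 2073600 = 630630

630630


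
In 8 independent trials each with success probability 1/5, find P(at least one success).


P(at least one) = 1 - P(none)
P(none) = (1 - 1/5)^8 = (4/5)^8 = 65536/390625
P(at least one) = 1 - 65536/390625 = 325089/390625

325089/390625


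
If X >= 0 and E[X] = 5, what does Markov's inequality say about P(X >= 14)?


Markov: P(X >= a) <= E[X]/a
P(X >= 14) <= 5/14

5/14


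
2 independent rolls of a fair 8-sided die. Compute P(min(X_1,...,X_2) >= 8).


P(min >= 8) = P(all X_i >= 8) = (P(X_1 >= 8))^2
= (1/8)^2 = 1/64

1/64


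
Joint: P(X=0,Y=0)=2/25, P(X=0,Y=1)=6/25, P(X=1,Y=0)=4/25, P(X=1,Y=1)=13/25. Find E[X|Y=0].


P(Y=0) = 6/25
E[X|Y=0] = (0*2 + 1*4)/6 = 4/6 = 2/3

2/3


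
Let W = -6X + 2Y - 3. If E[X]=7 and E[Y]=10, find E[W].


E[-6X + 2Y - 3] = -6*E[X] + 2*E[Y] - 3
= (-6)*(7) + (2)*(10) + (-3)
= -42 + 20 - 3 = -25

-25


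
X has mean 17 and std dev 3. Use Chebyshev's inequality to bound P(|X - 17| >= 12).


k = 12/3 = 4
Chebyshev: P(|X-mu| >= k*sigma) <= 1/k^2 = 1/4^2 = 1/16

1/16


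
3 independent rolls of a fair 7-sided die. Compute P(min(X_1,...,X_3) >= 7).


P(min >= 7) = P(all X_i >= 7) = (P(X_1 >= 7))^3
= (1/7)^3 = 1/343

1/343


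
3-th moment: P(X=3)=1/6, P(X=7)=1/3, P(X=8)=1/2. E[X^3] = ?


E[X^3] = sum(x^3 * P(x))
= 27*1/6 + 343*1/3 + 512*1/2
= 2249/6

2249/6


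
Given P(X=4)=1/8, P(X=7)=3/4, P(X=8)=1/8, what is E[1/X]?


E[1/X] = sum(g(x)*P(x))
= 1/4*1/8 + 1/7*3/4 + 1/8*1/8
= 69/448

69/448


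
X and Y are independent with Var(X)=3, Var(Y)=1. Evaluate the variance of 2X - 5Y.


Independence => Cov(X,Y)=0
Var(2X - 5Y) = 2^2*Var(X) + (-5)^2*Var(Y)
= 4*3 + 25*1 = 37

37


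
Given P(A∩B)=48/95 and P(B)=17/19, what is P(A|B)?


P(A|B) = P(A∩B)/P(B) = (48/95)/(85/95) = 48/85

48/85


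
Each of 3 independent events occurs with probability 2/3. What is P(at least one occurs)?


P(at least one) = 1 - P(none)
P(none) = (1 - 2/3)^3 = (1/3)^3 = 1/27
P(at least one) = 1 - 1/27 = 26/27

26/27


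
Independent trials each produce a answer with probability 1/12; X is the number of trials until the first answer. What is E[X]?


For geometric (trials until first success), E[X] = 1/p = 1/(1/12) = 12

12


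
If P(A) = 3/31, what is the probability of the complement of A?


P(A') = 1 - P(A) = 1 - 3/31 = 28/31

28/31


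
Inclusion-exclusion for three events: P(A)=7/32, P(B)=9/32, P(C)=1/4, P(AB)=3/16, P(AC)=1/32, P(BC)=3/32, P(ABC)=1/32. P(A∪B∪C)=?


P(A∪B∪C) = P(A)+P(B)+P(C) - P(AB)-P(AC)-P(BC) + P(ABC)
= 7/32+9/32+1/4 - 3/16-1/32-3/32 + 1/32
= 15/32

15/32


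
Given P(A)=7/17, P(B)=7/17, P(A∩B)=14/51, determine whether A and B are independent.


P(A)*P(B) = 7/17*7/17 = 49/289
P(A∩B) = 14/51 != 49/289, so not independent

No, A and B are not independent


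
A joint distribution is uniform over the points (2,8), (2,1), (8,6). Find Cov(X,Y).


E[X]=4, E[Y]=5, E[XY]=22
Cov(X,Y) = E[XY] - E[X]E[Y] = 22 - 4*5 = 2

2


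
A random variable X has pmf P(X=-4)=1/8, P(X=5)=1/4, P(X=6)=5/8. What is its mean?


E[X] = sum(x * P(x))
= -4*1/8 + 5*1/4 + 6*5/8
= 9/2

9/2


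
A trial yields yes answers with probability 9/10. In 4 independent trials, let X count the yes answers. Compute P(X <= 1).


P(X<=1) = P(X=0) + P(X=1)
= 1/10000 + 9/2500
= 37/10000

37/10000


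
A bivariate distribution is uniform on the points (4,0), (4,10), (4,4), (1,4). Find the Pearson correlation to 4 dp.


Cov(X,Y) = 0.3750, Var(X) = 1.6875, Var(Y) = 12.7500
rho = Cov/(sqrt(VarX)*sqrt(VarY)) = 0.0808

0.0808


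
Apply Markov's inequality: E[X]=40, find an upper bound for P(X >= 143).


Markov: P(X >= a) <= E[X]/a
P(X >= 143) <= 40/143

40/143


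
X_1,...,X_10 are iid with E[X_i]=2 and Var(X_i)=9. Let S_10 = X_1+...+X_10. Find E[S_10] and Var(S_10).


E[S_n] = n*mu = 10*2 = 20
Var(S_n) = n*sigma^2 = 10*9 = 90

E[S_10]=20, Var(S_10)=90


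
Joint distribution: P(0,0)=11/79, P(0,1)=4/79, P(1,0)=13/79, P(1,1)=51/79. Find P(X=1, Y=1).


Read from table: P(X=1, Y=1) = 51/79

51/79


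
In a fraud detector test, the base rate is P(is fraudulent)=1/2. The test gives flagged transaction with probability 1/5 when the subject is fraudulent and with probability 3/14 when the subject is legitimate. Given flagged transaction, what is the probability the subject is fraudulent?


P(A) = P(A|B)P(B) + P(A|B')P(B') = 1/5*1/2 + 3/14*1/2 = 29/140
P(B|A) = P(A|B)P(B)/P(A) = (1/10)/(29/140) = 14/29

14/29


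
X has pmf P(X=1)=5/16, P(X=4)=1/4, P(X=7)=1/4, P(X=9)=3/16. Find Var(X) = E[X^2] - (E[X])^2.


E[X] = 19/4, E[X^2] = 127/4
Var(X) = E[X^2] - (E[X])^2 = 127/4 - (19/4)^2 = 147/16

147/16


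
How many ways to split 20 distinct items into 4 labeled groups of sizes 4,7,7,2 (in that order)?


20! = 2432902008176640000
Denominator: 4!=24 * 7!=5040 * 7!=5040 * 2!=2
Coefficient = 2432902008176640000 / 1219276800 = 1995364800

1995364800


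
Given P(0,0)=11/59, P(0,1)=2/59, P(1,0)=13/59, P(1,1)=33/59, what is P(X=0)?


P(X=0) = P(0,0)+P(0,1) = 11/59 + 2/59 = 13/59

13/59


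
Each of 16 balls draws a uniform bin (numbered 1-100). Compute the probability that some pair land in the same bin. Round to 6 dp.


P(all different) = prod((100-i)/100 for i=0..15) = 0.281592
P(at least one match) = 1 - 0.281592 = 0.718408

0.718408


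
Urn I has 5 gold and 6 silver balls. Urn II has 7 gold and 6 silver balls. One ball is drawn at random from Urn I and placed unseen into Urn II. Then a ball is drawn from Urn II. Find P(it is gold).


P(transfer gold) = 5/11; P(transfer silver) = 6/11
If gold transferred: Urn II has 8 gold of 14, so P(gold|gold moved) = 4/7
If silver transferred: Urn II has 7 gold of 14, so P(gold|silver moved) = 1/2
By total probability: P(gold) = 5/11*4/7 + 6/11*1/2 = 41/77

41/77


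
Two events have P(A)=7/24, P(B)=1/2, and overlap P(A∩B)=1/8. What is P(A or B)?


P(A∪B) = P(A) + P(B) - P(A∩B)
= 7/24 + 1/2 - 1/8 = 2/3

2/3


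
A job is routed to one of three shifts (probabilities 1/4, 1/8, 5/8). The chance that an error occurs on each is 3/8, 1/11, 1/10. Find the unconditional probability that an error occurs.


P(A) = P(A|B1)P(B1) + P(A|B2)P(B2) + P(A|B3)P(B3)
= 3/8*1/4 + 1/11*1/8 + 1/10*5/8
= 3/32 + 1/88 + 1/16 = 59/352

59/352


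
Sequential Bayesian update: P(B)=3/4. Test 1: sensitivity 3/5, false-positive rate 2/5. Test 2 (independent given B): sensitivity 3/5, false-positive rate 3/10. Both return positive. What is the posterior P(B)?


After test 1: P(+) = 3/5*3/4 + 2/5*1/4 = 11/20
P(B|+) = (9/20)/(11/20) = 9/11
After test 2 (use post1 as new prior): P(+) = 3/5*9/11 + 3/10*2/11 = 6/11
P(B|+,+) = (27/55)/(6/11) = 9/10

9/10


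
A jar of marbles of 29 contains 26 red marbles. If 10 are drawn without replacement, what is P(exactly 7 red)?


P(X=7) = C(26,7)*C(3,3) / C(29,10)
= 657800*1 / 20030010
= 657800/20030010 = 20/609

20/609


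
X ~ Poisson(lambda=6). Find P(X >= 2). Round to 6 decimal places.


P(X>=2) = 1 - P(X<=1) = 1 - (e^(-6)*6^0/0! + e^(-6)*6^1/1!)
≈ 1 - (0.0024787522 + 0.0148725131)
= 1 - 0.0173512653 = 0.9826487347
≈ 0.982649

0.982649


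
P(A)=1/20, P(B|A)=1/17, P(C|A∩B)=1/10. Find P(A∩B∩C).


P(A∩B∩C) = P(A) * P(B|A) * P(C|A∩B)
= 1/20 * 1/17 * 1/10
= 1/340 * 1/10 = 1/3400

1/3400


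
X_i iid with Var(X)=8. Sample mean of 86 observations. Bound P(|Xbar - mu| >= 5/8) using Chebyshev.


Var(Xbar) = Var(X)/n = 8/86
Chebyshev: P(|Xbar-mu| >= 5/8) <= Var(Xbar)/(5/8)^2 = (4/43)/(25/64) = 256/1075

256/1075


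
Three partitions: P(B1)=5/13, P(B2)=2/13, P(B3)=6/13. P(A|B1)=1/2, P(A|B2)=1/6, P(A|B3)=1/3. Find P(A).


P(A) = P(A|B1)P(B1) + P(A|B2)P(B2) + P(A|B3)P(B3)
= 1/2*5/13 + 1/6*2/13 + 1/3*6/13
= 5/26 + 1/39 + 2/13 = 29/78

29/78


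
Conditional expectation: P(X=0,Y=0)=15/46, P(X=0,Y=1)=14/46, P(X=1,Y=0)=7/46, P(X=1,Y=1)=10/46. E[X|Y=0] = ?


P(Y=0) = 22/46
E[X|Y=0] = (0*15 + 1*7)/22 = 7/22

7/22


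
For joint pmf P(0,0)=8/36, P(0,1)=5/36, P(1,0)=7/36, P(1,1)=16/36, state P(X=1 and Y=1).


Read from table: P(X=1, Y=1) = 16/36 = 4/9

4/9


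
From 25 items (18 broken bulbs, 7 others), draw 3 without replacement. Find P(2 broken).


P(X=2) = C(18,2)*C(7,1) / C(25,3)
= 153*7 / 2300
= 1071/2300

1071/2300


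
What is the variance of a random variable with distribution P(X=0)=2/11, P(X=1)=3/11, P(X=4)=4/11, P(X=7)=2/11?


E[X] = 3, E[X^2] = 15
Var(X) = E[X^2] - (E[X])^2 = 15 - (3)^2 = 6

6


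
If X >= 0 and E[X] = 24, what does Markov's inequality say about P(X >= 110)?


Markov: P(X >= a) <= E[X]/a
P(X >= 110) <= 24/110 = 12/55

12/55


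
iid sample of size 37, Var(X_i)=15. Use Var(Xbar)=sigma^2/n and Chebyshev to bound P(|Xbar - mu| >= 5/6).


Var(Xbar) = Var(X)/n = 15/37
Chebyshev: P(|Xbar-mu| >= 5/6) <= Var(Xbar)/(5/6)^2 = (15/37)/(25/36) = 108/185

108/185


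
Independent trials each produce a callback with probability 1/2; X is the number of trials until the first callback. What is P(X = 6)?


P(X=6) = (1-p)^5 * p = (1/2)^5 * 1/2
= 1/32 * 1/2 = 1/64

1/64


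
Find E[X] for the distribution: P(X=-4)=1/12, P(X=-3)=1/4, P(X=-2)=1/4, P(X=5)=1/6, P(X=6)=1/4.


E[X] = sum(x * P(x))
= -4*1/12 - 3*1/4 - 2*1/4 + 5*1/6 + 6*1/4
= 3/4

3/4


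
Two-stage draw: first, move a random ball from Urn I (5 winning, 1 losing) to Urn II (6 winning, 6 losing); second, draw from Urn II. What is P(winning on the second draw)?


P(transfer winning) = 5/6; P(transfer losing) = 1/6
If winning transferred: Urn II has 7 winning of 13, so P(winning|winning moved) = 7/13
If losing transferred: Urn II has 6 winning of 13, so P(winning|losing moved) = 6/13
By total probability: P(winning) = 5/6*7/13 + 1/6*6/13 = 41/78

41/78


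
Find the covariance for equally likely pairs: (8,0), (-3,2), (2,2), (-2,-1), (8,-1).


E[X]=13/5, E[Y]=2/5, E[XY]=-8/5
Cov(X,Y) = E[XY] - E[X]E[Y] = -8/5 - 13/5*2/5 = -66/25

-66/25


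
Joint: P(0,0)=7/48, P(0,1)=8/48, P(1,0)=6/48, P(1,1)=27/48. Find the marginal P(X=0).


P(X=0) = P(0,0)+P(0,1) = 7/48 + 8/48 = 15/48 = 5/16

5/16


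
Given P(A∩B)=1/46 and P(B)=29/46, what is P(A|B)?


P(A|B) = P(A∩B)/P(B) = (1/46)/(29/46) = 1/29

1/29


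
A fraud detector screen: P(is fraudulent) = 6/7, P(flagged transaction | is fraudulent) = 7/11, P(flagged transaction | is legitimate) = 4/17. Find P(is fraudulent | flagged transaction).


P(A) = P(A|B)P(B) + P(A|B')P(B') = 7/11*6/7 + 4/17*1/7 = 758/1309
P(B|A) = P(A|B)P(B)/P(A) = (6/11)/(758/1309) = 357/379

357/379


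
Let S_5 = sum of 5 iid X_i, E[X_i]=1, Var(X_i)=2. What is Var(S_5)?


By independence, Var(S_n) = n*Var(X_1) = 5*2 = 10

10


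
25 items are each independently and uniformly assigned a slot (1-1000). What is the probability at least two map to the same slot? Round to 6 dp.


P(all different) = prod((1000-i)/1000 for i=0..24) = 0.738983
P(at least one match) = 1 - 0.738983 = 0.261017

0.261017


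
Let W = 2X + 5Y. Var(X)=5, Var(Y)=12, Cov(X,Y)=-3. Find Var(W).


Var(2X + 5Y) = 2^2*Var(X) + 5^2*Var(Y) + 2*2*5*Cov(X,Y)
= 4*5 + 25*12 + 20*(-3)
= 20 + 300 - 60 = 260

260


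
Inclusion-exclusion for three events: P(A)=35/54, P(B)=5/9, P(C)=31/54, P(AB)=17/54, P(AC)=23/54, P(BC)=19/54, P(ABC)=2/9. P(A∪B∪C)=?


P(A∪B∪C) = P(A)+P(B)+P(C) - P(AB)-P(AC)-P(BC) + P(ABC)
= 35/54+5/9+31/54 - 17/54-23/54-19/54 + 2/9
= 49/54

49/54


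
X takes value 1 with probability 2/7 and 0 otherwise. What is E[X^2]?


For Bernoulli: X in {0,1}
E[X^2] = 0^2*(1-2/7) + 1^2*2/7 = 2/7

2/7


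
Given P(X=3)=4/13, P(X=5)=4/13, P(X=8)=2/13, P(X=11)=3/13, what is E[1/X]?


E[1/X] = sum(g(x)*P(x))
= 1/3*4/13 + 1/5*4/13 + 1/8*2/13 + 1/11*3/13
= 1753/8580

1753/8580


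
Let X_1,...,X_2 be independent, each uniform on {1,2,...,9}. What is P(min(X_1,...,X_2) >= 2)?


P(min >= 2) = P(all X_i >= 2) = (P(X_1 >= 2))^2
= (8/9)^2 = 64/81

64/81


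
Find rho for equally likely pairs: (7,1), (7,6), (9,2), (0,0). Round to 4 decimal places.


Cov(X,Y) = 3.8125, Var(X) = 11.6875, Var(Y) = 5.1875
rho = Cov/(sqrt(VarX)*sqrt(VarY)) = 0.4896

0.4896


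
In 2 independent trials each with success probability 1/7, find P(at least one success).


P(at least one) = 1 - P(none)
P(none) = (1 - 1/7)^2 = (6/7)^2 = 36/49
P(at least one) = 1 - 36/49 = 13/49

13/49


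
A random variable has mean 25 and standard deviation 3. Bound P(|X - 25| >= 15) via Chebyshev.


k = 15/3 = 5
Chebyshev: P(|X-mu| >= k*sigma) <= 1/k^2 = 1/5^2 = 1/25

1/25


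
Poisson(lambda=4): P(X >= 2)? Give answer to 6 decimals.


P(X>=2) = 1 - P(X<=1) = 1 - (e^(-4)*4^0/0! + e^(-4)*4^1/1!)
≈ 1 - (0.0183156389 + 0.0732625556)
= 1 - 0.0915781945 = 0.9084218055
≈ 0.908422

0.908422


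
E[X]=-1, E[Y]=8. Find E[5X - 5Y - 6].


E[5X - 5Y - 6] = 5*E[X] - 5*E[Y] - 6
= (5)*(-1) + (-5)*(8) + (-6)
= -5 - 40 - 6 = -51

-51


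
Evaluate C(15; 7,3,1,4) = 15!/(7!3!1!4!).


15! = 1307674368000
Denominator: 7!=5040 * 3!=6 * 1!=1 * 4!=24
Coefficient = 1307674368000 / 725760 = 1801800

1801800


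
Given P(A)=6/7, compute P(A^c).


P(A') = 1 - P(A) = 1 - 6/7 = 1/7

1/7


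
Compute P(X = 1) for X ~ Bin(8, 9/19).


P(X=1) = C(8,1) * p^1 * (1-p)^7
= 8 * 9/19 * 10000000/893871739
= 720000000/16983563041

720000000/16983563041


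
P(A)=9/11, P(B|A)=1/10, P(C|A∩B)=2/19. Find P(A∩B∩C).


P(A∩B∩C) = P(A) * P(B|A) * P(C|A∩B)
= 9/11 * 1/10 * 2/19
= 9/110 * 2/19 = 9/1045

9/1045


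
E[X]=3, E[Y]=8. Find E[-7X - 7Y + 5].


E[-7X - 7Y + 5] = -7*E[X] - 7*E[Y] + 5
= (-7)*(3) + (-7)*(8) + (5)
= -21 - 56 + 5 = -72

-72


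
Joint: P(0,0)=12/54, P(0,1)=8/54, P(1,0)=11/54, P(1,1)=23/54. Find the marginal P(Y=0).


P(Y=0) = P(0,0)+P(1,0) = 12/54 + 11/54 = 23/54

23/54


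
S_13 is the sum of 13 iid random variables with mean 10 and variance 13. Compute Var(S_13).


By independence, Var(S_n) = n*Var(X_1) = 13*13 = 169

169


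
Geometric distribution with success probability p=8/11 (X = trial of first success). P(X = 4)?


P(X=4) = (1-p)^3 * p = (3/11)^3 * 8/11
= 27/1331 * 8/11 = 216/14641

216/14641


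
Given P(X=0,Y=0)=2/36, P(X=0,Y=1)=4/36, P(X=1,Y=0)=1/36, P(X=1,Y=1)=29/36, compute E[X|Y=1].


P(Y=1) = 33/36
E[X|Y=1] = (0*4 + 1*29)/33 = 29/33

29/33


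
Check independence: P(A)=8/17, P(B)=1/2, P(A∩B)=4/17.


P(A)*P(B) = 8/17*1/2 = 4/17
P(A∩B) = 4/17, which equals P(A)P(B), so independent

Yes, A and B are independent


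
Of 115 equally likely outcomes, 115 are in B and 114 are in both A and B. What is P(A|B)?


P(A|B) = P(A∩B)/P(B) = (114/115)/(115/115) = 114/115

114/115


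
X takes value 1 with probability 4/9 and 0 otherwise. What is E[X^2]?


For Bernoulli: X in {0,1}
E[X^2] = 0^2*(1-4/9) + 1^2*4/9 = 4/9

4/9


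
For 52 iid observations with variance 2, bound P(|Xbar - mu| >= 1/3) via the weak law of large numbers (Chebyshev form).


Var(Xbar) = Var(X)/n = 2/52
Chebyshev: P(|Xbar-mu| >= 1/3) <= Var(Xbar)/(1/3)^2 = (1/26)/(1/9) = 9/26

9/26


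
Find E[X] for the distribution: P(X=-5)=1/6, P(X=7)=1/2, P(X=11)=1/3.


E[X] = sum(x * P(x))
= -5*1/6 + 7*1/2 + 11*1/3
= 19/3

19/3


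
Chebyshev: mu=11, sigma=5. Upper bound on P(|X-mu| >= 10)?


k = 10/5 = 2
Chebyshev: P(|X-mu| >= k*sigma) <= 1/k^2 = 1/2^2 = 1/4

1/4


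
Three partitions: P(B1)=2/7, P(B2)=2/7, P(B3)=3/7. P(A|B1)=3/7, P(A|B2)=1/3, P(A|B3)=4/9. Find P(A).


P(A) = P(A|B1)P(B1) + P(A|B2)P(B2) + P(A|B3)P(B3)
= 3/7*2/7 + 1/3*2/7 + 4/9*3/7
= 6/49 + 2/21 + 4/21 = 20/49

20/49


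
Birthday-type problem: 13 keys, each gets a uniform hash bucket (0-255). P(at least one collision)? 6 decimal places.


P(all different) = prod((256-i)/256 for i=0..12) = 0.733615
P(at least one match) = 1 - 0.733615 = 0.266385

0.266385


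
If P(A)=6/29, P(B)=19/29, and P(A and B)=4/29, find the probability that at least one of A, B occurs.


P(A∪B) = P(A) + P(B) - P(A∩B)
= 6/29 + 19/29 - 4/29 = 21/29

21/29


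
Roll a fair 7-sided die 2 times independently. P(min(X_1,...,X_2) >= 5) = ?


P(min >= 5) = P(all X_i >= 5) = (P(X_1 >= 5))^2
= (3/7)^2 = 9/49

9/49


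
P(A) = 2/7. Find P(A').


P(A') = 1 - P(A) = 1 - 2/7 = 5/7

5/7


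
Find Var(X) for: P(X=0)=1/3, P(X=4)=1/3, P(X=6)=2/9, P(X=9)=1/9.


E[X] = 11/3, E[X^2] = 67/3
Var(X) = E[X^2] - (E[X])^2 = 67/3 - (11/3)^2 = 80/9

80/9


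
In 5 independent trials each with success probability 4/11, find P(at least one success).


P(at least one) = 1 - P(none)
P(none) = (1 - 4/11)^5 = (7/11)^5 = 16807/161051
P(at least one) = 1 - 16807/161051 = 144244/161051

144244/161051


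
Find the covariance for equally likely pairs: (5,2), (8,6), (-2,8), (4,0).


E[X]=15/4, E[Y]=4, E[XY]=21/2
Cov(X,Y) = E[XY] - E[X]E[Y] = 21/2 - 15/4*4 = -9/2

-9/2


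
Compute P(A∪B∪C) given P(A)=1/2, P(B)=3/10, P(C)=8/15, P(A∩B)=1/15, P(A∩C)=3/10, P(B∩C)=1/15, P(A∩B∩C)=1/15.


P(A∪B∪C) = P(A)+P(B)+P(C) - P(AB)-P(AC)-P(BC) + P(ABC)
= 1/2+3/10+8/15 - 1/15-3/10-1/15 + 1/15
= 29/30

29/30


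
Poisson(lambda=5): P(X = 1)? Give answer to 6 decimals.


P(X=1) = e^(-5) * 5^1 / 1!
≈ 0.006737946999 * 5 / 1
≈ 0.033690

0.033690


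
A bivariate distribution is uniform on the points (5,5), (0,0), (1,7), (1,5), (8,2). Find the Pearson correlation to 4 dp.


Cov(X,Y) = -0.8000, Var(X) = 9.2000, Var(Y) = 6.1600
rho = Cov/(sqrt(VarX)*sqrt(VarY)) = -0.1063

-0.1063


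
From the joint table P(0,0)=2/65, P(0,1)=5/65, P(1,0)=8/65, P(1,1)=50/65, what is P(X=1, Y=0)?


Read from table: P(X=1, Y=0) = 8/65

8/65


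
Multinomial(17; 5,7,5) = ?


17! = 355687428096000
Denominator: 5!=120 * 7!=5040 * 5!=120
Coefficient = 355687428096000 / 72576000 = 4900896

4900896


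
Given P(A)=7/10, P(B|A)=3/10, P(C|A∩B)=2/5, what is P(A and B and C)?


P(A∩B∩C) = P(A) * P(B|A) * P(C|A∩B)
= 7/10 * 3/10 * 2/5
= 21/100 * 2/5 = 21/250

21/250


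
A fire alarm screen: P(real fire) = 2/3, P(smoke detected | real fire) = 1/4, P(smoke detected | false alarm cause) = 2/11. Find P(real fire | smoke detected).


P(A) = P(A|B)P(B) + P(A|B')P(B') = 1/4*2/3 + 2/11*1/3 = 5/22
P(B|A) = P(A|B)P(B)/P(A) = (1/6)/(5/22) = 11/15

11/15


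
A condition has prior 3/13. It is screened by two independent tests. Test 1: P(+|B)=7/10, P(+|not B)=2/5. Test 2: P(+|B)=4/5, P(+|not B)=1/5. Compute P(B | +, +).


After test 1: P(+) = 7/10*3/13 + 2/5*10/13 = 61/130
P(B|+) = (21/130)/(61/130) = 21/61
After test 2 (use post1 as new prior): P(+) = 4/5*21/61 + 1/5*40/61 = 124/305
P(B|+,+) = (84/305)/(124/305) = 21/31

21/31


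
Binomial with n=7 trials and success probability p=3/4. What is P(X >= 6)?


P(X>=6) = P(X=6) + P(X=7)
= 5103/16384 + 2187/16384
= 3645/8192

3645/8192


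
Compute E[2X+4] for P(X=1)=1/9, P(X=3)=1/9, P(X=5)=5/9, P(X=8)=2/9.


E[2X+4] = sum(g(x)*P(x))
= 6*1/9 + 10*1/9 + 14*5/9 + 20*2/9
= 14

14


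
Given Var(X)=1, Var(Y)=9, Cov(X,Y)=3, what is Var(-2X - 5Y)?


Var(-2X - 5Y) = (-2)^2*Var(X) + (-5)^2*Var(Y) + 2*(-2)*(-5)*Cov(X,Y)
= 4*1 + 25*9 + 20*3
= 4 + 225 + 60 = 289

289


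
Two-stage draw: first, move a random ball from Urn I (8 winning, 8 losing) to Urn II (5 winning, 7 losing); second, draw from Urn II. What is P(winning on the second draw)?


P(transfer winning) = 8/16 = 1/2; P(transfer losing) = 1/2
If winning transferred: Urn II has 6 winning of 13, so P(winning|winning moved) = 6/13
If losing transferred: Urn II has 5 winning of 13, so P(winning|losing moved) = 5/13
By total probability: P(winning) = 1/2*6/13 + 1/2*5/13 = 11/26

11/26


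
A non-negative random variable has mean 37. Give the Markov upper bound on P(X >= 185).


Markov: P(X >= a) <= E[X]/a
P(X >= 185) <= 37/185 = 1/5

1/5


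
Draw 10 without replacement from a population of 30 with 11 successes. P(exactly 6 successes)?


P(X=6) = C(11,6)*C(19,4) / C(30,10)
= 462*3876 / 30045015
= 1790712/30045015 = 2584/43355

2584/43355


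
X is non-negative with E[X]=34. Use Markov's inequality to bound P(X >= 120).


Markov: P(X >= a) <= E[X]/a
P(X >= 120) <= 34/120 = 17/60

17/60


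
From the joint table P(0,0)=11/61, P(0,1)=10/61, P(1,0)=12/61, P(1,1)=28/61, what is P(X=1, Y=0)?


Read from table: P(X=1, Y=0) = 12/61

12/61


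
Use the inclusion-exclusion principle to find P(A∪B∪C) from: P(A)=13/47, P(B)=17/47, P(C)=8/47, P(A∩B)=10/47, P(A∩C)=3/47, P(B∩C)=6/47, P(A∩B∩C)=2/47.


P(A∪B∪C) = P(A)+P(B)+P(C) - P(AB)-P(AC)-P(BC) + P(ABC)
= 13/47+17/47+8/47 - 10/47-3/47-6/47 + 2/47
= 21/47

21/47


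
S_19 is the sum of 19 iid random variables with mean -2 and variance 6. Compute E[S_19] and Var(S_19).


E[S_n] = n*mu = 19*-2 = -38
Var(S_n) = n*sigma^2 = 19*6 = 114

E[S_19]=-38, Var(S_19)=114


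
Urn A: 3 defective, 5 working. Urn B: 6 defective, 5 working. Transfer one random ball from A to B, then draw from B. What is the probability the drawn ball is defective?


P(transfer defective) = 3/8; P(transfer working) = 5/8
If defective transferred: Urn II has 7 defective of 12, so P(defective|defective moved) = 7/12
If working transferred: Urn II has 6 defective of 12, so P(defective|working moved) = 1/2
By total probability: P(defective) = 3/8*7/12 + 5/8*1/2 = 17/32

17/32


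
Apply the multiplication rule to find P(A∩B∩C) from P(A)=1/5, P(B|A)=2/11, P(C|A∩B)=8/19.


P(A∩B∩C) = P(A) * P(B|A) * P(C|A∩B)
= 1/5 * 2/11 * 8/19
= 2/55 * 8/19 = 16/1045

16/1045


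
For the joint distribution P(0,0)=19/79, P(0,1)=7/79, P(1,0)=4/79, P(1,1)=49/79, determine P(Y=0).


P(Y=0) = P(0,0)+P(1,0) = 19/79 + 4/79 = 23/79

23/79


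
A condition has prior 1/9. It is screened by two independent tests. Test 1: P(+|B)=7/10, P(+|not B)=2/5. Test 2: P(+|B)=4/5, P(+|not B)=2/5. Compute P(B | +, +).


After test 1: P(+) = 7/10*1/9 + 2/5*8/9 = 13/30
P(B|+) = (7/90)/(13/30) = 7/39
After test 2 (use post1 as new prior): P(+) = 4/5*7/39 + 2/5*32/39 = 92/195
P(B|+,+) = (28/195)/(92/195) = 7/23

7/23


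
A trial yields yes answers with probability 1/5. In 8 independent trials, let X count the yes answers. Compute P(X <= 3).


P(X<=3) = P(X=0) + P(X=1) + P(X=2) + P(X=3)
= 65536/390625 + 131072/390625 + 114688/390625 + 57344/390625
= 73728/78125

73728/78125


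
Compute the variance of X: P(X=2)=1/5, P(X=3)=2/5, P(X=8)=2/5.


E[X] = 24/5, E[X^2] = 30
Var(X) = E[X^2] - (E[X])^2 = 30 - (24/5)^2 = 174/25

174/25


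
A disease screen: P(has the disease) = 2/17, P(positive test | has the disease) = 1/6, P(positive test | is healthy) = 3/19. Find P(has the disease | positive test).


P(A) = P(A|B)P(B) + P(A|B')P(B') = 1/6*2/17 + 3/19*15/17 = 154/969
P(B|A) = P(A|B)P(B)/P(A) = (1/51)/(154/969) = 19/154

19/154


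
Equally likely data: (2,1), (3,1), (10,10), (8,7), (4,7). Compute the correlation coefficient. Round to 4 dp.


Cov(X,Y) = 9.7200, Var(X) = 9.4400, Var(Y) = 12.9600
rho = Cov/(sqrt(VarX)*sqrt(VarY)) = 0.8788

0.8788


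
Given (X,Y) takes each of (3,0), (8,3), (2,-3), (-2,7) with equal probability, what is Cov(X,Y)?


E[X]=11/4, E[Y]=7/4, E[XY]=1
Cov(X,Y) = E[XY] - E[X]E[Y] = 1 - 11/4*7/4 = -61/16

-61/16


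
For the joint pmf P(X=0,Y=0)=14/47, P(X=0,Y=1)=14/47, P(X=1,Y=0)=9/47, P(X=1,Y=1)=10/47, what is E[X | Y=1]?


P(Y=1) = 24/47
E[X|Y=1] = (0*14 + 1*10)/24 = 10/24 = 5/12

5/12


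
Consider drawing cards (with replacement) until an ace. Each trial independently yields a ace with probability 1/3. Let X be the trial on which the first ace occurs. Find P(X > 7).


P(X > 7) = P(first 7 trials all fail) = (1-p)^7 = (2/3)^7 = 128/2187

128/2187


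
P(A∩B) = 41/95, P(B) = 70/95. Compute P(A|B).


P(A|B) = P(A∩B)/P(B) = (41/95)/(70/95) = 41/70

41/70


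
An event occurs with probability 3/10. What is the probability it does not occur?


P(A') = 1 - P(A) = 1 - 3/10 = 7/10

7/10


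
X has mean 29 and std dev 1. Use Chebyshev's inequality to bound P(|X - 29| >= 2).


k = 2/1 = 2
Chebyshev: P(|X-mu| >= k*sigma) <= 1/k^2 = 1/2^2 = 1/4

1/4


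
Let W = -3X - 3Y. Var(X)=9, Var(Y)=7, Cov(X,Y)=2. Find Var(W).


Var(-3X - 3Y) = (-3)^2*Var(X) + (-3)^2*Var(Y) + 2*(-3)*(-3)*Cov(X,Y)
= 9*9 + 9*7 + 18*2
= 81 + 63 + 36 = 180

180


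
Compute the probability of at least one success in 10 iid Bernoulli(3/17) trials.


P(at least one) = 1 - P(none)
P(none) = (1 - 3/17)^10 = (14/17)^10 = 289254654976/2015993900449
P(at least one) = 1 - 289254654976/2015993900449 = 1726739245473/2015993900449

1726739245473/2015993900449


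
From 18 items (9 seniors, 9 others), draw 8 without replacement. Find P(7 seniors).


P(X=7) = C(9,7)*C(9,1) / C(18,8)
= 36*9 / 43758
= 324/43758 = 18/2431

18/2431


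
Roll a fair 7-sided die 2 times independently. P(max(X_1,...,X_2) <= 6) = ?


P(max <= 6) = P(all X_i <= 6) = (P(X_1 <= 6))^2
= (6/7)^2 = 36/49

36/49


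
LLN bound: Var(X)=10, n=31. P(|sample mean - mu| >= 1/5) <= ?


Var(Xbar) = Var(X)/n = 10/31
Chebyshev: P(|Xbar-mu| >= 1/5) <= Var(Xbar)/(1/5)^2 = (10/31)/(1/25) = 250/31
Bound exceeds 1, so trivial bound: 1

1


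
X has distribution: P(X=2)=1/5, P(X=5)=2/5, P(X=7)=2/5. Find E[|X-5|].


E[|X-5|] = sum(g(x)*P(x))
= 3*1/5 + 0*2/5 + 2*2/5
= 7/5

7/5


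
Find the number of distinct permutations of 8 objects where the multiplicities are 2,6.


8! = 40320
Denominator: 2!=2 * 6!=720
Coefficient = 40320 / 1440 = 28

28


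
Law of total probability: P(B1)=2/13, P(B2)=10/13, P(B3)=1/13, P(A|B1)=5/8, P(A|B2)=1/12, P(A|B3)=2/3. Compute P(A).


P(A) = P(A|B1)P(B1) + P(A|B2)P(B2) + P(A|B3)P(B3)
= 5/8*2/13 + 1/12*10/13 + 2/3*1/13
= 5/52 + 5/78 + 2/39 = 11/52

11/52


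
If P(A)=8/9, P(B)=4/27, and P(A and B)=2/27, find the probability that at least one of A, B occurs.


P(A∪B) = P(A) + P(B) - P(A∩B)
= 8/9 + 4/27 - 2/27 = 26/27

26/27


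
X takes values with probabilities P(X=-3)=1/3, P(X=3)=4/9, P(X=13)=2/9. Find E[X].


E[X] = sum(x * P(x))
= -3*1/3 + 3*4/9 + 13*2/9
= 29/9

29/9


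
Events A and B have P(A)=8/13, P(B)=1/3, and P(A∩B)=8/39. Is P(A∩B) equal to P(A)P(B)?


P(A)*P(B) = 8/13*1/3 = 8/39
P(A∩B) = 8/39, which equals P(A)P(B), so independent

Yes, A and B are independent


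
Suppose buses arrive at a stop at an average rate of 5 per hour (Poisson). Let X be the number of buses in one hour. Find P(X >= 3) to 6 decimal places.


P(X>=3) = 1 - P(X<=2) = 1 - (e^(-5)*5^0/0! + e^(-5)*5^1/1! + e^(-5)*5^2/2!)
≈ 1 - (0.0067379470 + 0.0336897350 + 0.0842243375)
= 1 - 0.1246520195 = 0.8753479805
≈ 0.875348

0.875348


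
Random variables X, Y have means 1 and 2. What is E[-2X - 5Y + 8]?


E[-2X - 5Y + 8] = -2*E[X] - 5*E[Y] + 8
= (-2)*(1) + (-5)*(2) + (8)
= -2 - 10 + 8 = -4

-4


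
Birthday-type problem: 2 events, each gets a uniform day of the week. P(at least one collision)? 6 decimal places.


P(all different) = prod((7-i)/7 for i=0..1) = 0.857143
P(at least one match) = 1 - 0.857143 = 0.142857

0.142857


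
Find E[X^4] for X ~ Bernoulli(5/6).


For Bernoulli: X in {0,1}
E[X^4] = 0^4*(1-5/6) + 1^4*5/6 = 5/6

5/6


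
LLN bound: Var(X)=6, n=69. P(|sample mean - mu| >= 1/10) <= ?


Var(Xbar) = Var(X)/n = 6/69
Chebyshev: P(|Xbar-mu| >= 1/10) <= Var(Xbar)/(1/10)^2 = (2/23)/(1/100) = 200/23
Bound exceeds 1, so trivial bound: 1

1


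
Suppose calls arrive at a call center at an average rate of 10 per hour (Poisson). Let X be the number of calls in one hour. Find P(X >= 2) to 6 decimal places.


P(X>=2) = 1 - P(X<=1) = 1 - (e^(-10)*10^0/0! + e^(-10)*10^1/1!)
≈ 1 - (0.0000453999 + 0.0004539993)
= 1 - 0.0004993992 = 0.9995006008
≈ 0.999501

0.999501


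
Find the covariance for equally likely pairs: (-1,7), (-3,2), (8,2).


E[X]=4/3, E[Y]=11/3, E[XY]=1
Cov(X,Y) = E[XY] - E[X]E[Y] = 1 - 4/3*11/3 = -35/9

-35/9


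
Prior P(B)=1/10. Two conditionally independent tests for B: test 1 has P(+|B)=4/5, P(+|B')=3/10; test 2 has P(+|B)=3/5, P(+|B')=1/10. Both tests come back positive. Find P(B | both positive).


After test 1: P(+) = 4/5*1/10 + 3/10*9/10 = 7/20
P(B|+) = (2/25)/(7/20) = 8/35
After test 2 (use post1 as new prior): P(+) = 3/5*8/35 + 1/10*27/35 = 3/14
P(B|+,+) = (24/175)/(3/14) = 16/25

16/25


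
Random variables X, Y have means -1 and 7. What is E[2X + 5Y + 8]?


E[2X + 5Y + 8] = 2*E[X] + 5*E[Y] + 8
= (2)*(-1) + (5)*(7) + (8)
= -2 + 35 + 8 = 41

41


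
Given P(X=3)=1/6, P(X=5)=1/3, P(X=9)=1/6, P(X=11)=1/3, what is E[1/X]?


E[1/X] = sum(g(x)*P(x))
= 1/3*1/6 + 1/5*1/3 + 1/9*1/6 + 1/11*1/3
= 254/1485

254/1485


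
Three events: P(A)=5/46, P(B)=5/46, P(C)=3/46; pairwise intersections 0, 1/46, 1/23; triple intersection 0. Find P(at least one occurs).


P(A∪B∪C) = P(A)+P(B)+P(C) - P(AB)-P(AC)-P(BC) + P(ABC)
= 5/46+5/46+3/46 - 0-1/46-1/23 + 0
= 5/23

5/23


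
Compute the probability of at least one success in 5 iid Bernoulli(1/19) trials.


P(at least one) = 1 - P(none)
P(none) = (1 - 1/19)^5 = (18/19)^5 = 1889568/2476099
P(at least one) = 1 - 1889568/2476099 = 586531/2476099

586531/2476099


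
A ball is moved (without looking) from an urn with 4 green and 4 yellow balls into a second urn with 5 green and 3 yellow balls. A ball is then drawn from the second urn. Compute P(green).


P(transfer green) = 4/8 = 1/2; P(transfer yellow) = 1/2
If green transferred: Urn II has 6 green of 9, so P(green|green moved) = 2/3
If yellow transferred: Urn II has 5 green of 9, so P(green|yellow moved) = 5/9
By total probability: P(green) = 1/2*2/3 + 1/2*5/9 = 11/18

11/18


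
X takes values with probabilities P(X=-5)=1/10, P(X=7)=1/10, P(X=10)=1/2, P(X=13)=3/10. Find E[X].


E[X] = sum(x * P(x))
= -5*1/10 + 7*1/10 + 10*1/2 + 13*3/10
= 91/10

91/10


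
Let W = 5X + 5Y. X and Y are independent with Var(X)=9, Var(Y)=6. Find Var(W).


Independence => Cov(X,Y)=0
Var(5X + 5Y) = 5^2*Var(X) + 5^2*Var(Y)
= 25*9 + 25*6 = 375

375


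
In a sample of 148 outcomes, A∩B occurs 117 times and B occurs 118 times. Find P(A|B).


P(A|B) = P(A∩B)/P(B) = (117/148)/(118/148) = 117/118

117/118


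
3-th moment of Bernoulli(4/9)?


For Bernoulli: X in {0,1}
E[X^3] = 0^3*(1-4/9) + 1^3*4/9 = 4/9

4/9


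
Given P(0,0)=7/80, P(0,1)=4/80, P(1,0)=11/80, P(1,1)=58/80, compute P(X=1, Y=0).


Read from table: P(X=1, Y=0) = 11/80

11/80


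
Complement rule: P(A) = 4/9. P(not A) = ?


P(A') = 1 - P(A) = 1 - 4/9 = 5/9

5/9


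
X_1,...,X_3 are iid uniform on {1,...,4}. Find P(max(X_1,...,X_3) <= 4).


P(max <= 4) = P(all X_i <= 4) = (P(X_1 <= 4))^3
= (4/4)^3 = 1^3 = 1

1


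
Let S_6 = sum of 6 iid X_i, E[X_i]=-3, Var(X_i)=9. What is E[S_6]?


E[S_n] = n*E[X_1] = 6*-3 = -18

-18


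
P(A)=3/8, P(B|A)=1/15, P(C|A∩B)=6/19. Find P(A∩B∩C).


P(A∩B∩C) = P(A) * P(B|A) * P(C|A∩B)
= 3/8 * 1/15 * 6/19
= 1/40 * 6/19 = 3/380

3/380


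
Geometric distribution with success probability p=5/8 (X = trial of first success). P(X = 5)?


P(X=5) = (1-p)^4 * p = (3/8)^4 * 5/8
= 81/4096 * 5/8 = 405/32768

405/32768


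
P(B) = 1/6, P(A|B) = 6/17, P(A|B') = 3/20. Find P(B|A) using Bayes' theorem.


P(A) = P(A|B)P(B) + P(A|B')P(B') = 6/17*1/6 + 3/20*5/6 = 25/136
P(B|A) = P(A|B)P(B)/P(A) = (1/17)/(25/136) = 8/25

8/25


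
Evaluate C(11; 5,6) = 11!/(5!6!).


11! = 39916800
Denominator: 5!=120 * 6!=720
Coefficient = 39916800 / 86400 = 462

462


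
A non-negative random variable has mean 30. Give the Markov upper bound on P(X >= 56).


Markov: P(X >= a) <= E[X]/a
P(X >= 56) <= 30/56 = 15/28

15/28


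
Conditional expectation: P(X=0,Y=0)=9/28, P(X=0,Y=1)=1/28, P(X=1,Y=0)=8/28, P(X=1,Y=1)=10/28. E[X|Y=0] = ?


P(Y=0) = 17/28
E[X|Y=0] = (0*9 + 1*8)/17 = 8/17

8/17


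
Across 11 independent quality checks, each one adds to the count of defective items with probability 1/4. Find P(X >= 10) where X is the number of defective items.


P(X>=10) = P(X=10) + P(X=11)
= 33/4194304 + 1/4194304
= 17/2097152

17/2097152


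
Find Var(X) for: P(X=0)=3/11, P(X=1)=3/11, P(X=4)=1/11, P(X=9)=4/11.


E[X] = 43/11, E[X^2] = 343/11
Var(X) = E[X^2] - (E[X])^2 = 343/11 - (43/11)^2 = 1924/121

1924/121


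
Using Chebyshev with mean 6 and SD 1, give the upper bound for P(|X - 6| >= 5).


k = 5/1 = 5
Chebyshev: P(|X-mu| >= k*sigma) <= 1/k^2 = 1/5^2 = 1/25

1/25


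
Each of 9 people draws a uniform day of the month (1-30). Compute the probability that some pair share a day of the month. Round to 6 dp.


P(all different) = prod((30-i)/30 for i=0..8) = 0.263770
P(at least one match) = 1 - 0.263770 = 0.736230

0.736230
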